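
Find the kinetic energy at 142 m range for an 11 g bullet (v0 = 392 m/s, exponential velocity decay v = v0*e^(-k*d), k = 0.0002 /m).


v = v0*exp(-k*d) = 392*exp(-0.0002*142) = 381.024 m/s
E = 0.5*m*v^2 = 0.5*0.011*381.024^2 = 798.5 J

798.5 J


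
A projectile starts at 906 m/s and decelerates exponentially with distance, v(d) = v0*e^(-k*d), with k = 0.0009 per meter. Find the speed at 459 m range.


v = v0*exp(-k*d) = 906*exp(-0.0009*459) = 599.4 m/s

599.4 m/s


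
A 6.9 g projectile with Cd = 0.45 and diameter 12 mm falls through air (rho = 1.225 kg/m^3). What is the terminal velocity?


A = pi*(d/2)^2 = pi*(12/2000)^2 = 1.13097e-04 m^2
vt = sqrt(2mg/(Cd*rho*A)) = sqrt(2*0.0069*9.81/(0.45 * 1.225 * 1.13097e-04)) = 46.6 m/s

46.6 m/s


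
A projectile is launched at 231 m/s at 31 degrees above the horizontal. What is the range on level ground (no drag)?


R = v0^2 * sin(2*theta) / g = 231^2 * sin(2*31°) / 9.81 = 4803 m

4803 m


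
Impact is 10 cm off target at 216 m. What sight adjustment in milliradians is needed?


1 mrad subtends 1 cm per 10 m of range, so adj = error_cm / (dist_m / 10) = 10 / (216/10) = 0.463 mrad

0.463 mrad


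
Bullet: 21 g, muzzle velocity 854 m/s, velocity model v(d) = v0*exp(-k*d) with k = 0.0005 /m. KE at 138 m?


v = v0*exp(-k*d) = 854*exp(-0.0005*138) = 797.061 m/s
E = 0.5*m*v^2 = 0.5*0.021*797.061^2 = 6671 J

6671 J


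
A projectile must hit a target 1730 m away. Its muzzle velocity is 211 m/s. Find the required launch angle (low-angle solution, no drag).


sin(2*theta) = R*g/v0^2 = 1730*9.81/211^2 = 0.381198, theta = arcsin(0.381198)/2 = 11.2°

11.2 degrees


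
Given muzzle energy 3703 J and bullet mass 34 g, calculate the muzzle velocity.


v = sqrt(2*E/m) = sqrt(2*3703/0.034) = 466.7 m/s

466.7 m/s


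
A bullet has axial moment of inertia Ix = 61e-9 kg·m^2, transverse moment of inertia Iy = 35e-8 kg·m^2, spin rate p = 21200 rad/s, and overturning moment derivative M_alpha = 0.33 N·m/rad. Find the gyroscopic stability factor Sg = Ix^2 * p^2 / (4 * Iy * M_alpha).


Sg = Ix^2 * p^2 / (4 * Iy * M_alpha) = (61e-9)^2 * 21200^2 / (4 * 35e-8 * 0.33) = 3.62

3.62


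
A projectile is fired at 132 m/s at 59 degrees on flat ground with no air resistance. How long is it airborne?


T = 2*v0*sin(theta)/g = 2*132*sin(59°)/9.81 = 23.07 s

23.07 s


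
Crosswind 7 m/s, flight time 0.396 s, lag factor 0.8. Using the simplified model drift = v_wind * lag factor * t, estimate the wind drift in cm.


drift = v_wind * lag * t = 7 * 0.8 * 0.396 = 2.2176 m ≈ 221.8 cm

221.8 cm


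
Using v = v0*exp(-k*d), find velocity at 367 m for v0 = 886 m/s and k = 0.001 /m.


v = v0*exp(-k*d) = 886*exp(-0.001*367) = 613.8 m/s

613.8 m/s


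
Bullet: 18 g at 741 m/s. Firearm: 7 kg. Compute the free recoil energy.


v_r = m_p*v_p/m_gun = 0.018*741/7 = 1.90543 m/s, E_r = 0.5*m_gun*v_r^2 = 0.5*7*1.90543^2 = 12.71 J

12.71 J


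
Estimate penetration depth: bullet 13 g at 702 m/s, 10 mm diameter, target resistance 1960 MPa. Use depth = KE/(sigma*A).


A = pi*(d/2)^2 = pi*(10/2)^2 = 78.5398 mm^2
E = 0.5*m*v^2 = 0.5*0.013*702^2 = 3203.23 J
depth = E/(sigma*A) = 3203.23 J / (1960 MPa * 78.5398 mm^2) = 3203.23/(1960 * 78.5398) m = 0.0208085 m ≈ 20.81 mm

20.81 mm


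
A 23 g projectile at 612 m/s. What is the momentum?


p = m*v = 0.023*612 = 14.08 kg·m/s

14.08 kg·m/s


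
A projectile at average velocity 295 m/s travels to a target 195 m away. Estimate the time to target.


t = d/v = 195/295 = 0.661 s

0.661 s


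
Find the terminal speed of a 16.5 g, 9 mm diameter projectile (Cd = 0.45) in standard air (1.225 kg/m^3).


A = pi*(d/2)^2 = pi*(9/2000)^2 = 6.36173e-05 m^2
vt = sqrt(2mg/(Cd*rho*A)) = sqrt(2*0.0165*9.81/(0.45 * 1.225 * 6.36173e-05)) = 96.08 m/s

96.08 m/s


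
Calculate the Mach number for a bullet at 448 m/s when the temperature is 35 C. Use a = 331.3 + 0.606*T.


a = 331.3 + 0.606*(35) = 352.51 m/s
M = v/a = 448/352.51 = 1.271

1.271


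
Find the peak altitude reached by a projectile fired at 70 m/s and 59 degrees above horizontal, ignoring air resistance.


H = (v0*sin(theta))^2 / (2g) = (70*sin(59°))^2 / (2*9.81) = 183.5 m

183.5 m


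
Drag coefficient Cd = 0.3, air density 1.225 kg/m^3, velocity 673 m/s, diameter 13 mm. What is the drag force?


A = pi*(d/2)^2 = pi*(13/2000)^2 = 1.32732e-04 m^2
Fd = 0.5*Cd*rho*A*v^2 = 0.5*0.3*1.225*1.32732e-04*673^2 = 11.05 N

11.05 N


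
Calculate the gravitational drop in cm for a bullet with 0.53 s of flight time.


drop = 0.5*g*t^2 = 0.5*9.81*0.53^2 = 1.37781 m ≈ 137.8 cm

137.8 cm


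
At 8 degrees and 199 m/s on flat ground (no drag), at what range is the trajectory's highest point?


R = v0^2*sin(2*theta)/g = 199^2*sin(2*8°)/9.81 = 1112.69 m
apex_dist = R/2 = 1112.69/2 = 556.3 m

556.3 m


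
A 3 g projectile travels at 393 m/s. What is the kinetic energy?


E = 0.5*m*v^2 = 0.5*0.003*393^2 = 231.7 J

231.7 J


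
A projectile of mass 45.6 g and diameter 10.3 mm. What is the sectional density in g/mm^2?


SD = m/d^2 = 45.6/10.3^2 = 0.4298 g/mm^2

0.4298 g/mm^2


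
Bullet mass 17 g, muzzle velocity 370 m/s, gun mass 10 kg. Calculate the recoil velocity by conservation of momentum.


v_recoil = m_p * v_p / m_gun = 0.017 * 370 / 10 = 0.629 m/s

0.629 m/s


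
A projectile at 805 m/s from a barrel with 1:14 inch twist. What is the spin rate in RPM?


twist_m = 14*0.0254 = 0.3556 m
spin = v/twist = 805/0.3556 = 2263.78 rev/s
RPM = spin*60 = 2263.78*60 ≈ 135827 RPM

135827 RPM


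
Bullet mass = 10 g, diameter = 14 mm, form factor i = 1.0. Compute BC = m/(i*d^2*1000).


BC = m/(i*d^2*1000) = 10/(1.0 * 14^2 * 1000) = 5.102e-05

5.102e-05


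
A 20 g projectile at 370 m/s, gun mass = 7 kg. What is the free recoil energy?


v_r = m_p*v_p/m_gun = 0.02*370/7 = 1.05714 m/s, E_r = 0.5*m_gun*v_r^2 = 0.5*7*1.05714^2 = 3.911 J

3.911 J


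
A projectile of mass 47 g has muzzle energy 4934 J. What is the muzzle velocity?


v = sqrt(2*E/m) = sqrt(2*4934/0.047) = 458.2 m/s

458.2 m/s


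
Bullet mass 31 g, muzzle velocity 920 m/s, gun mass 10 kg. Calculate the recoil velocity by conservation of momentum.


v_recoil = m_p * v_p / m_gun = 0.031 * 920 / 10 = 2.852 m/s

2.852 m/s


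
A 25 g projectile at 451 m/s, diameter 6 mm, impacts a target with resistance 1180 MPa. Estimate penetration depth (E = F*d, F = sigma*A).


A = pi*(d/2)^2 = pi*(6/2)^2 = 28.2743 mm^2
E = 0.5*m*v^2 = 0.5*0.025*451^2 = 2542.51 J
depth = E/(sigma*A) = 2542.51 J / (1180 MPa * 28.2743 mm^2) = 2542.51/(1180 * 28.2743) m = 0.0762059 m ≈ 76.21 mm

76.21 mm


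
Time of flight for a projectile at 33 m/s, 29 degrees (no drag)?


T = 2*v0*sin(theta)/g = 2*33*sin(29°)/9.81 = 3.262 s

3.262 s


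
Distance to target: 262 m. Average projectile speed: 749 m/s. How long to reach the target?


t = d/v = 262/749 = 0.3498 s

0.3498 s


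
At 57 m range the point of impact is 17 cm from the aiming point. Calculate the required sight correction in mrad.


1 mrad subtends 1 cm per 10 m of range, so adj = error_cm / (dist_m / 10) = 17 / (57/10) = 2.982 mrad

2.982 mrad


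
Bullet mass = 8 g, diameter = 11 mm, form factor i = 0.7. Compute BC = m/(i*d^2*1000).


BC = m/(i*d^2*1000) = 8/(0.7 * 11^2 * 1000) = 9.445e-05

9.445e-05


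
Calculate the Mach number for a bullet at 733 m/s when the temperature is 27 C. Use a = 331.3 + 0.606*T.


a = 331.3 + 0.606*(27) = 347.662 m/s
M = v/a = 733/347.662 = 2.108

2.108


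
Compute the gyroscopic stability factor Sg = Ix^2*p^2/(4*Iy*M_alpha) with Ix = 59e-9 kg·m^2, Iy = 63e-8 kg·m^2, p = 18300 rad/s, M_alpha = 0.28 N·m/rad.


Sg = Ix^2 * p^2 / (4 * Iy * M_alpha) = (59e-9)^2 * 18300^2 / (4 * 63e-8 * 0.28) = 1.652

1.652


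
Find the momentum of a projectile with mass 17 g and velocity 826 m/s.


p = m*v = 0.017*826 = 14.04 kg·m/s

14.04 kg·m/s


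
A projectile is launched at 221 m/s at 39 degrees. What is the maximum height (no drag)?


H = (v0*sin(theta))^2 / (2g) = (221*sin(39°))^2 / (2*9.81) = 985.9 m

985.9 m


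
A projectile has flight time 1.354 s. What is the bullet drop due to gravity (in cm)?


drop = 0.5*g*t^2 = 0.5*9.81*1.354^2 = 8.99241 m ≈ 899.2 cm

899.2 cm


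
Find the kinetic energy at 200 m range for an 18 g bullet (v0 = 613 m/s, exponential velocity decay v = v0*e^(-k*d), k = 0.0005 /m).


v = v0*exp(-k*d) = 613*exp(-0.0005*200) = 554.665 m/s
E = 0.5*m*v^2 = 0.5*0.018*554.665^2 = 2769 J

2769 J


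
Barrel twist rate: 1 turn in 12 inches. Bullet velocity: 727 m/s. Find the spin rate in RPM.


twist_m = 12*0.0254 = 0.3048 m
spin = v/twist = 727/0.3048 = 2385.171 rev/s
RPM = spin*60 = 2385.171*60 ≈ 143110 RPM

143110 RPM


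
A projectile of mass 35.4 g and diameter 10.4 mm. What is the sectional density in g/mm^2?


SD = m/d^2 = 35.4/10.4^2 = 0.3273 g/mm^2

0.3273 g/mm^2


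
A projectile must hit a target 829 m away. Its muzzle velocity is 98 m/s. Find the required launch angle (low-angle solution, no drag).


sin(2*theta) = R*g/v0^2 = 829*9.81/98^2 = 0.846782, theta = arcsin(0.846782)/2 = 28.93°

28.93 degrees


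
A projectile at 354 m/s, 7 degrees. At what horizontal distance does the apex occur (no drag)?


R = v0^2*sin(2*theta)/g = 354^2*sin(2*7°)/9.81 = 3090.39 m
apex_dist = R/2 = 3090.39/2 = 1545 m

1545 m


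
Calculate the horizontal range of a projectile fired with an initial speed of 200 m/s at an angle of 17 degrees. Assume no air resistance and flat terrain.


R = v0^2 * sin(2*theta) / g = 200^2 * sin(2*17°) / 9.81 = 2280 m

2280 m


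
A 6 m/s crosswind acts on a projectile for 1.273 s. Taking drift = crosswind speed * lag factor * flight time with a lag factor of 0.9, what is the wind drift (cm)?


drift = v_wind * lag * t = 6 * 0.9 * 1.273 = 6.8742 m ≈ 687.4 cm

687.4 cm


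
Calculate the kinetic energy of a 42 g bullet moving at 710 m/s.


E = 0.5*m*v^2 = 0.5*0.042*710^2 = 10586 J

10586 J


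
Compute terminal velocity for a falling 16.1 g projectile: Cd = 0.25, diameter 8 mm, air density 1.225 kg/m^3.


A = pi*(d/2)^2 = pi*(8/2000)^2 = 5.02655e-05 m^2
vt = sqrt(2mg/(Cd*rho*A)) = sqrt(2*0.0161*9.81/(0.25 * 1.225 * 5.02655e-05)) = 143.2 m/s

143.2 m/s


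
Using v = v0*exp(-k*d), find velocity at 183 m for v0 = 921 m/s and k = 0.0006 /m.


v = v0*exp(-k*d) = 921*exp(-0.0006*183) = 825.2 m/s

825.2 m/s


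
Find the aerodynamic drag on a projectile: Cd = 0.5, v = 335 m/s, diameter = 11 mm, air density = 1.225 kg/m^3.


A = pi*(d/2)^2 = pi*(11/2000)^2 = 9.50332e-05 m^2
Fd = 0.5*Cd*rho*A*v^2 = 0.5*0.5*1.225*9.50332e-05*335^2 = 3.266 N

3.266 N


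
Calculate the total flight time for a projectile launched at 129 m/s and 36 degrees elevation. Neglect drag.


T = 2*v0*sin(theta)/g = 2*129*sin(36°)/9.81 = 15.46 s

15.46 s


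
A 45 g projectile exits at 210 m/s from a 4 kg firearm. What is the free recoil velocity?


v_recoil = m_p * v_p / m_gun = 0.045 * 210 / 4 = 2.362 m/s

2.362 m/s


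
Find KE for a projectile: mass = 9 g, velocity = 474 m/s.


E = 0.5*m*v^2 = 0.5*0.009*474^2 = 1011 J

1011 J


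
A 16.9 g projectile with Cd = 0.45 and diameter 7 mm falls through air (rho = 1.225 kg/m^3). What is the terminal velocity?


A = pi*(d/2)^2 = pi*(7/2000)^2 = 3.84845e-05 m^2
vt = sqrt(2mg/(Cd*rho*A)) = sqrt(2*0.0169*9.81/(0.45 * 1.225 * 3.84845e-05)) = 125 m/s

125 m/s


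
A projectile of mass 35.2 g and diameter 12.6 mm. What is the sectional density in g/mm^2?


SD = m/d^2 = 35.2/12.6^2 = 0.2217 g/mm^2

0.2217 g/mm^2


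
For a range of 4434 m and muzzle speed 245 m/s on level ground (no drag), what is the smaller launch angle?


sin(2*theta) = R*g/v0^2 = 4434*9.81/245^2 = 0.724657, theta = arcsin(0.724657)/2 = 23.22°

23.22 degrees


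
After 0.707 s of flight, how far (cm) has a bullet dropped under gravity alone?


drop = 0.5*g*t^2 = 0.5*9.81*0.707^2 = 2.45176 m ≈ 245.2 cm

245.2 cm


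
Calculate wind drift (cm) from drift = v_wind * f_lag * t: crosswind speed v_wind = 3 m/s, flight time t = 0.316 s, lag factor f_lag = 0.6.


drift = v_wind * lag * t = 3 * 0.6 * 0.316 = 0.5688 m ≈ 56.88 cm

56.88 cm


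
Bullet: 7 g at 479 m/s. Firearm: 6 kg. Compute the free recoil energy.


v_r = m_p*v_p/m_gun = 0.007*479/6 = 0.558833 m/s, E_r = 0.5*m_gun*v_r^2 = 0.5*6*0.558833^2 = 0.9369 J

0.9369 J


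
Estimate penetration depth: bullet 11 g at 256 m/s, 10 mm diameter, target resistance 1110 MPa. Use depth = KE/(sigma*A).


A = pi*(d/2)^2 = pi*(10/2)^2 = 78.5398 mm^2
E = 0.5*m*v^2 = 0.5*0.011*256^2 = 360.448 J
depth = E/(sigma*A) = 360.448 J / (1110 MPa * 78.5398 mm^2) = 360.448/(1110 * 78.5398) m = 0.00413456 m ≈ 4.135 mm

4.135 mm


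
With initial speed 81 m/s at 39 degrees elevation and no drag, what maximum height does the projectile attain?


H = (v0*sin(theta))^2 / (2g) = (81*sin(39°))^2 / (2*9.81) = 132.4 m

132.4 m


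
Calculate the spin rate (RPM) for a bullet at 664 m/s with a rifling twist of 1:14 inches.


twist_m = 14*0.0254 = 0.3556 m
spin = v/twist = 664/0.3556 = 1867.267 rev/s
RPM = spin*60 = 1867.267*60 ≈ 112036 RPM

112036 RPM


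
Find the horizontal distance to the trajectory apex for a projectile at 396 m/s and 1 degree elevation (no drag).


R = v0^2*sin(2*theta)/g = 396^2*sin(2*1°)/9.81 = 557.88 m
apex_dist = R/2 = 557.88/2 = 278.9 m

278.9 m


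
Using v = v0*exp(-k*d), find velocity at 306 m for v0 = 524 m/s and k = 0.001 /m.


v = v0*exp(-k*d) = 524*exp(-0.001*306) = 385.9 m/s

385.9 m/s


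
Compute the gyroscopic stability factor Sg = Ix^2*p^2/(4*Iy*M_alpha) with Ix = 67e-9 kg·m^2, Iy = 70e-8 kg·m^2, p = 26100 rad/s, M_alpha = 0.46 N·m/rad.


Sg = Ix^2 * p^2 / (4 * Iy * M_alpha) = (67e-9)^2 * 26100^2 / (4 * 70e-8 * 0.46) = 2.374

2.374


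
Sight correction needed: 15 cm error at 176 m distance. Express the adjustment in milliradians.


1 mrad subtends 1 cm per 10 m of range, so adj = error_cm / (dist_m / 10) = 15 / (176/10) = 0.8523 mrad

0.8523 mrad


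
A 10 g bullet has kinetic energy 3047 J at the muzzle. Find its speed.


v = sqrt(2*E/m) = sqrt(2*3047/0.01) = 780.6 m/s

780.6 m/s


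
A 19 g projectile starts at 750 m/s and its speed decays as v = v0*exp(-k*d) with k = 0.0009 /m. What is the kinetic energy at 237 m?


v = v0*exp(-k*d) = 750*exp(-0.0009*237) = 605.935 m/s
E = 0.5*m*v^2 = 0.5*0.019*605.935^2 = 3488 J

3488 J


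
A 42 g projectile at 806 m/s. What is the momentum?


p = m*v = 0.042*806 = 33.85 kg·m/s

33.85 kg·m/s


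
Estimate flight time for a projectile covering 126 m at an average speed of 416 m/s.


t = d/v = 126/416 = 0.3029 s

0.3029 s


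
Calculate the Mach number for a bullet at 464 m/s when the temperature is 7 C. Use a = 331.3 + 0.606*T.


a = 331.3 + 0.606*(7) = 335.542 m/s
M = v/a = 464/335.542 = 1.383

1.383


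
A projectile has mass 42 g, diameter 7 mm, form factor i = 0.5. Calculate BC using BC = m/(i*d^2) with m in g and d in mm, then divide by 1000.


BC = m/(i*d^2*1000) = 42/(0.5 * 7^2 * 1000) = 0.001714

0.001714


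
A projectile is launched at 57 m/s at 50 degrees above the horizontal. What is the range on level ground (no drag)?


R = v0^2 * sin(2*theta) / g = 57^2 * sin(2*50°) / 9.81 = 326.2 m

326.2 m


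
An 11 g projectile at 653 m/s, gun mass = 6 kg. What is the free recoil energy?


v_r = m_p*v_p/m_gun = 0.011*653/6 = 1.19717 m/s, E_r = 0.5*m_gun*v_r^2 = 0.5*6*1.19717^2 = 4.3 J

4.3 J


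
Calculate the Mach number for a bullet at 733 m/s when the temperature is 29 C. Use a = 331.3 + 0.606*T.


a = 331.3 + 0.606*(29) = 348.874 m/s
M = v/a = 733/348.874 = 2.101

2.101


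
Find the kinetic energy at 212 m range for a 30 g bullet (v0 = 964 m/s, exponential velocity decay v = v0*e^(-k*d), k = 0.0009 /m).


v = v0*exp(-k*d) = 964*exp(-0.0009*212) = 796.551 m/s
E = 0.5*m*v^2 = 0.5*0.03*796.551^2 = 9517 J

9517 J


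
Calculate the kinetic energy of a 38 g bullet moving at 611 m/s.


E = 0.5*m*v^2 = 0.5*0.038*611^2 = 7093 J

7093 J


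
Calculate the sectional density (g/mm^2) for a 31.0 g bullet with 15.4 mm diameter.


SD = m/d^2 = 31.0/15.4^2 = 0.1307 g/mm^2

0.1307 g/mm^2


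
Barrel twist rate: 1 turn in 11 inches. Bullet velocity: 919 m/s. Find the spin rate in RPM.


twist_m = 11*0.0254 = 0.2794 m
spin = v/twist = 919/0.2794 = 3289.191 rev/s
RPM = spin*60 = 3289.191*60 ≈ 197351 RPM

197351 RPM


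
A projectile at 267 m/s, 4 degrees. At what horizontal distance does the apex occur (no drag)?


R = v0^2*sin(2*theta)/g = 267^2*sin(2*4°)/9.81 = 1011.37 m
apex_dist = R/2 = 1011.37/2 = 505.7 m

505.7 m


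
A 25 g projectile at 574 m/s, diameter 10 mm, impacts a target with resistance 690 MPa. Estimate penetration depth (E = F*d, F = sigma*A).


A = pi*(d/2)^2 = pi*(10/2)^2 = 78.5398 mm^2
E = 0.5*m*v^2 = 0.5*0.025*574^2 = 4118.45 J
depth = E/(sigma*A) = 4118.45 J / (690 MPa * 78.5398 mm^2) = 4118.45/(690 * 78.5398) m = 0.0759967 m ≈ 76 mm

76 mm


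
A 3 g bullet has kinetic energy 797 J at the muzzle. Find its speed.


v = sqrt(2*E/m) = sqrt(2*797/0.003) = 728.9 m/s

728.9 m/s


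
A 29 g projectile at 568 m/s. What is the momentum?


p = m*v = 0.029*568 = 16.47 kg·m/s

16.47 kg·m/s


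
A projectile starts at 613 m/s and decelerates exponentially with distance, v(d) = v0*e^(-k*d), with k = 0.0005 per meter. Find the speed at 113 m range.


v = v0*exp(-k*d) = 613*exp(-0.0005*113) = 579.3 m/s

579.3 m/s


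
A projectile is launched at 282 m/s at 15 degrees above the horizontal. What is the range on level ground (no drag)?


R = v0^2 * sin(2*theta) / g = 282^2 * sin(2*15°) / 9.81 = 4053 m

4053 m


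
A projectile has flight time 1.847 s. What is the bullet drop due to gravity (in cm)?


drop = 0.5*g*t^2 = 0.5*9.81*1.847^2 = 16.733 m ≈ 1673 cm

1673 cm


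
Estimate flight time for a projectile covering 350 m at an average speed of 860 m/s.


t = d/v = 350/860 = 0.407 s

0.407 s


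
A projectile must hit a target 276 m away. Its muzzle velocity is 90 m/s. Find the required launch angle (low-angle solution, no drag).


sin(2*theta) = R*g/v0^2 = 276*9.81/90^2 = 0.334267, theta = arcsin(0.334267)/2 = 9.764°

9.764 degrees


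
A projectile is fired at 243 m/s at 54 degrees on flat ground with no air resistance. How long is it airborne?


T = 2*v0*sin(theta)/g = 2*243*sin(54°)/9.81 = 40.08 s

40.08 s


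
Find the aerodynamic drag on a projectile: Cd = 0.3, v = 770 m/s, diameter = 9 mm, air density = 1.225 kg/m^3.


A = pi*(d/2)^2 = pi*(9/2000)^2 = 6.36173e-05 m^2
Fd = 0.5*Cd*rho*A*v^2 = 0.5*0.3*1.225*6.36173e-05*770^2 = 6.931 N

6.931 N


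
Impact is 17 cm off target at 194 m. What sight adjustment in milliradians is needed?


1 mrad subtends 1 cm per 10 m of range, so adj = error_cm / (dist_m / 10) = 17 / (194/10) = 0.8763 mrad

0.8763 mrad


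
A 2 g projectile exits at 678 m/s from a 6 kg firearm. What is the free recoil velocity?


v_recoil = m_p * v_p / m_gun = 0.002 * 678 / 6 = 0.226 m/s

0.226 m/s


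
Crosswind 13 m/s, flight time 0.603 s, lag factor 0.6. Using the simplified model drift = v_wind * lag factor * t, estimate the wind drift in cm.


drift = v_wind * lag * t = 13 * 0.6 * 0.603 = 4.7034 m ≈ 470.3 cm

470.3 cm


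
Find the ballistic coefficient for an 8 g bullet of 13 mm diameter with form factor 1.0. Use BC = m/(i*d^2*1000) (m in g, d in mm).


BC = m/(i*d^2*1000) = 8/(1.0 * 13^2 * 1000) = 4.734e-05

4.734e-05


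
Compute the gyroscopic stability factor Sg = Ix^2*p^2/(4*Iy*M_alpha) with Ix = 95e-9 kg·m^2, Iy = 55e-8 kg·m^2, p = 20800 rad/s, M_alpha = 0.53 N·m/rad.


Sg = Ix^2 * p^2 / (4 * Iy * M_alpha) = (95e-9)^2 * 20800^2 / (4 * 55e-8 * 0.53) = 3.349

3.349


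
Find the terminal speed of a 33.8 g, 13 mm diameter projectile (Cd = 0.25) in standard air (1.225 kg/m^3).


A = pi*(d/2)^2 = pi*(13/2000)^2 = 1.32732e-04 m^2
vt = sqrt(2mg/(Cd*rho*A)) = sqrt(2*0.0338*9.81/(0.25 * 1.225 * 1.32732e-04)) = 127.7 m/s

127.7 m/s


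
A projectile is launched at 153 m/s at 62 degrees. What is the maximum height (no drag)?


H = (v0*sin(theta))^2 / (2g) = (153*sin(62°))^2 / (2*9.81) = 930.2 m

930.2 m


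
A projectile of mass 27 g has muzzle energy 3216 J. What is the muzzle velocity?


v = sqrt(2*E/m) = sqrt(2*3216/0.027) = 488.1 m/s

488.1 m/s


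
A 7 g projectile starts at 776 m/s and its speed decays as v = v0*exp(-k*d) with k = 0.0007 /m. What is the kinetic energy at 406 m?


v = v0*exp(-k*d) = 776*exp(-0.0007*406) = 584.03 m/s
E = 0.5*m*v^2 = 0.5*0.007*584.03^2 = 1194 J

1194 J


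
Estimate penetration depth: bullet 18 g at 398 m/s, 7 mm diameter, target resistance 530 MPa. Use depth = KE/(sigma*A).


A = pi*(d/2)^2 = pi*(7/2)^2 = 38.4845 mm^2
E = 0.5*m*v^2 = 0.5*0.018*398^2 = 1425.64 J
depth = E/(sigma*A) = 1425.64 J / (530 MPa * 38.4845 mm^2) = 1425.64/(530 * 38.4845) m = 0.0698951 m ≈ 69.9 mm

69.9 mm


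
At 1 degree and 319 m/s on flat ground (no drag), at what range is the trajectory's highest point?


R = v0^2*sin(2*theta)/g = 319^2*sin(2*1°)/9.81 = 362.019 m
apex_dist = R/2 = 362.019/2 = 181 m

181 m


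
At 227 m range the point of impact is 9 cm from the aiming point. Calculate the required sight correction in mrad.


1 mrad subtends 1 cm per 10 m of range, so adj = error_cm / (dist_m / 10) = 9 / (227/10) = 0.3965 mrad

0.3965 mrad


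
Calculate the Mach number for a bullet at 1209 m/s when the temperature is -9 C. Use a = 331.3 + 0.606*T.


a = 331.3 + 0.606*(-9) = 325.846 m/s
M = v/a = 1209/325.846 = 3.71

3.71


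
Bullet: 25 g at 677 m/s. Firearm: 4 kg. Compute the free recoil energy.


v_r = m_p*v_p/m_gun = 0.025*677/4 = 4.23125 m/s, E_r = 0.5*m_gun*v_r^2 = 0.5*4*4.23125^2 = 35.81 J

35.81 J


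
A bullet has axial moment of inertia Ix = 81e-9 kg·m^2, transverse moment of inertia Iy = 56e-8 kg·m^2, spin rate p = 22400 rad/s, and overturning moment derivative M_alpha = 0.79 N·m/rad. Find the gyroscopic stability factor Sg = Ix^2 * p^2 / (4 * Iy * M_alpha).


Sg = Ix^2 * p^2 / (4 * Iy * M_alpha) = (81e-9)^2 * 22400^2 / (4 * 56e-8 * 0.79) = 1.86

1.86


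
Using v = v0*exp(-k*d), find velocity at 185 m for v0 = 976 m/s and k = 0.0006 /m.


v = v0*exp(-k*d) = 976*exp(-0.0006*185) = 873.5 m/s

873.5 m/s


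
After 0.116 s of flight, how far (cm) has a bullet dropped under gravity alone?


drop = 0.5*g*t^2 = 0.5*9.81*0.116^2 = 0.0660017 m ≈ 6.6 cm

6.6 cm


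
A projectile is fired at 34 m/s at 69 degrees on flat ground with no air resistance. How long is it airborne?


T = 2*v0*sin(theta)/g = 2*34*sin(69°)/9.81 = 6.471 s

6.471 s


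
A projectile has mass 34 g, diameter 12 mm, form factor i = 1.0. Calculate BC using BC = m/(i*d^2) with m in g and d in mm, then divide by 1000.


BC = m/(i*d^2*1000) = 34/(1.0 * 12^2 * 1000) = 0.0002361

0.0002361


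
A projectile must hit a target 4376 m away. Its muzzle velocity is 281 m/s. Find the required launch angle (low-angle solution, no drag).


sin(2*theta) = R*g/v0^2 = 4376*9.81/281^2 = 0.543668, theta = arcsin(0.543668)/2 = 16.47°

16.47 degrees


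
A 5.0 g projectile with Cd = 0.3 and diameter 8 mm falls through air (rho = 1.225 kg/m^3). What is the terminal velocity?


A = pi*(d/2)^2 = pi*(8/2000)^2 = 5.02655e-05 m^2
vt = sqrt(2mg/(Cd*rho*A)) = sqrt(2*0.005*9.81/(0.3 * 1.225 * 5.02655e-05)) = 72.87 m/s

72.87 m/s


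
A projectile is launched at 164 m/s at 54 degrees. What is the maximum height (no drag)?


H = (v0*sin(theta))^2 / (2g) = (164*sin(54°))^2 / (2*9.81) = 897.2 m

897.2 m


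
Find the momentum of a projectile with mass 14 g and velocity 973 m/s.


p = m*v = 0.014*973 = 13.62 kg·m/s

13.62 kg·m/s


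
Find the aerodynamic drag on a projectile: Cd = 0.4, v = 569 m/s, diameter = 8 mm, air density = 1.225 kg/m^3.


A = pi*(d/2)^2 = pi*(8/2000)^2 = 5.02655e-05 m^2
Fd = 0.5*Cd*rho*A*v^2 = 0.5*0.4*1.225*5.02655e-05*569^2 = 3.987 N

3.987 N


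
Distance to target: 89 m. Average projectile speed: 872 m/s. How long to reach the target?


t = d/v = 89/872 = 0.1021 s

0.1021 s


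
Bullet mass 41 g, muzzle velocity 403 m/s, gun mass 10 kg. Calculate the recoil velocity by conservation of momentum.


v_recoil = m_p * v_p / m_gun = 0.041 * 403 / 10 = 1.652 m/s

1.652 m/s


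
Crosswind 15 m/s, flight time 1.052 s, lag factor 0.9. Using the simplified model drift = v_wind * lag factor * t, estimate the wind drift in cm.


drift = v_wind * lag * t = 15 * 0.9 * 1.052 = 14.202 m ≈ 1420 cm

1420 cm


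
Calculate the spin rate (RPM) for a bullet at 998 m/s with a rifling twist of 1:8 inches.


twist_m = 8*0.0254 = 0.2032 m
spin = v/twist = 998/0.2032 = 4911.417 rev/s
RPM = spin*60 = 4911.417*60 ≈ 294685 RPM

294685 RPM


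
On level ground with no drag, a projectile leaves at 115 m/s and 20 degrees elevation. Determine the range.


R = v0^2 * sin(2*theta) / g = 115^2 * sin(2*20°) / 9.81 = 866.6 m

866.6 m


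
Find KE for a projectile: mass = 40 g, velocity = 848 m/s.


E = 0.5*m*v^2 = 0.5*0.04*848^2 = 14382 J

14382 J


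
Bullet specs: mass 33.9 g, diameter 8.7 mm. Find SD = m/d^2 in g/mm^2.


SD = m/d^2 = 33.9/8.7^2 = 0.4479 g/mm^2

0.4479 g/mm^2


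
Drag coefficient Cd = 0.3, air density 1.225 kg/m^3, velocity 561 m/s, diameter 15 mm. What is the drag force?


A = pi*(d/2)^2 = pi*(15/2000)^2 = 1.76715e-04 m^2
Fd = 0.5*Cd*rho*A*v^2 = 0.5*0.3*1.225*1.76715e-04*561^2 = 10.22 N

10.22 N


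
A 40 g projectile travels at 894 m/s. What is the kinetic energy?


E = 0.5*m*v^2 = 0.5*0.04*894^2 = 15985 J

15985 J


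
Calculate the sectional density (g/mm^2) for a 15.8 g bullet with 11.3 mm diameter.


SD = m/d^2 = 15.8/11.3^2 = 0.1237 g/mm^2

0.1237 g/mm^2


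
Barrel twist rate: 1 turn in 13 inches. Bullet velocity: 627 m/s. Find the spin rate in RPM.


twist_m = 13*0.0254 = 0.3302 m
spin = v/twist = 627/0.3302 = 1898.849 rev/s
RPM = spin*60 = 1898.849*60 ≈ 113931 RPM

113931 RPM


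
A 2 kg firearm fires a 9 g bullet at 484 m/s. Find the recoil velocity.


v_recoil = m_p * v_p / m_gun = 0.009 * 484 / 2 = 2.178 m/s

2.178 m/s


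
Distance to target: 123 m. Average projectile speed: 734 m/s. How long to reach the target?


t = d/v = 123/734 = 0.1676 s

0.1676 s


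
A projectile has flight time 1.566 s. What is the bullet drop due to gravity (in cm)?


drop = 0.5*g*t^2 = 0.5*9.81*1.566^2 = 12.0288 m ≈ 1203 cm

1203 cm


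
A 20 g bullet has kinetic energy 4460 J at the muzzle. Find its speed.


v = sqrt(2*E/m) = sqrt(2*4460/0.02) = 667.8 m/s

667.8 m/s


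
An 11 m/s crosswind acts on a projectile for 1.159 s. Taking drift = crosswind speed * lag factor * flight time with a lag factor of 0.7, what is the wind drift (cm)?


drift = v_wind * lag * t = 11 * 0.7 * 1.159 = 8.9243 m ≈ 892.4 cm

892.4 cm


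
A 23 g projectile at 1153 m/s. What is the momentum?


p = m*v = 0.023*1153 = 26.52 kg·m/s

26.52 kg·m/s


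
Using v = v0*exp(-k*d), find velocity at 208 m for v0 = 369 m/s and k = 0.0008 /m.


v = v0*exp(-k*d) = 369*exp(-0.0008*208) = 312.4 m/s

312.4 m/s


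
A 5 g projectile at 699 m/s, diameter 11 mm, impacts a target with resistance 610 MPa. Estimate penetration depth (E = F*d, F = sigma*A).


A = pi*(d/2)^2 = pi*(11/2)^2 = 95.0332 mm^2
E = 0.5*m*v^2 = 0.5*0.005*699^2 = 1221.5 J
depth = E/(sigma*A) = 1221.5 J / (610 MPa * 95.0332 mm^2) = 1221.5/(610 * 95.0332) m = 0.0210712 m ≈ 21.07 mm

21.07 mm


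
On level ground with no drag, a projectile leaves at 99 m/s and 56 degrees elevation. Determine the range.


R = v0^2 * sin(2*theta) / g = 99^2 * sin(2*56°) / 9.81 = 926.3 m

926.3 m


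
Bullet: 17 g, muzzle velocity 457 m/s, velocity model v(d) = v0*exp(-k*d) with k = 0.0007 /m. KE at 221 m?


v = v0*exp(-k*d) = 457*exp(-0.0007*221) = 391.499 m/s
E = 0.5*m*v^2 = 0.5*0.017*391.499^2 = 1303 J

1303 J


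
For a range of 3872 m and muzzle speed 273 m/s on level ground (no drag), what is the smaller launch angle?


sin(2*theta) = R*g/v0^2 = 3872*9.81/273^2 = 0.509658, theta = arcsin(0.509658)/2 = 15.32°

15.32 degrees


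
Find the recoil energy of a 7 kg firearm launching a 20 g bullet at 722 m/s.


v_r = m_p*v_p/m_gun = 0.02*722/7 = 2.06286 m/s, E_r = 0.5*m_gun*v_r^2 = 0.5*7*2.06286^2 = 14.89 J

14.89 J


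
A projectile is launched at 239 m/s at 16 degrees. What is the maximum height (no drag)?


H = (v0*sin(theta))^2 / (2g) = (239*sin(16°))^2 / (2*9.81) = 221.2 m

221.2 m


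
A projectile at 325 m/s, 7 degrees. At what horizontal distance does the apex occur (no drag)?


R = v0^2*sin(2*theta)/g = 325^2*sin(2*7°)/9.81 = 2604.79 m
apex_dist = R/2 = 2604.79/2 = 1302 m

1302 m


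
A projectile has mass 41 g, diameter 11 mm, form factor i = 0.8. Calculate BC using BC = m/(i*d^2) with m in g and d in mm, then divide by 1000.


BC = m/(i*d^2*1000) = 41/(0.8 * 11^2 * 1000) = 0.0004236

0.0004236


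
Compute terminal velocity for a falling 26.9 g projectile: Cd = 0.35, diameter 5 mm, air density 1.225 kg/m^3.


A = pi*(d/2)^2 = pi*(5/2000)^2 = 1.96350e-05 m^2
vt = sqrt(2mg/(Cd*rho*A)) = sqrt(2*0.0269*9.81/(0.35 * 1.225 * 1.96350e-05)) = 250.4 m/s

250.4 m/s


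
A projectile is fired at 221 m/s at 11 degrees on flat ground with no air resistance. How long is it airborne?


T = 2*v0*sin(theta)/g = 2*221*sin(11°)/9.81 = 8.597 s

8.597 s


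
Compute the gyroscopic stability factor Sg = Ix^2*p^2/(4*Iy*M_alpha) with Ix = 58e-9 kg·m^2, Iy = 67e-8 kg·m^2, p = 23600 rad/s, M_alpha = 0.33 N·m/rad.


Sg = Ix^2 * p^2 / (4 * Iy * M_alpha) = (58e-9)^2 * 23600^2 / (4 * 67e-8 * 0.33) = 2.119

2.119


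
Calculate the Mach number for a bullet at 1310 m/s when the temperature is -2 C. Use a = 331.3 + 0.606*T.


a = 331.3 + 0.606*(-2) = 330.088 m/s
M = v/a = 1310/330.088 = 3.969

3.969


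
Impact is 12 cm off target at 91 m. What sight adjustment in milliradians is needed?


1 mrad subtends 1 cm per 10 m of range, so adj = error_cm / (dist_m / 10) = 12 / (91/10) = 1.319 mrad

1.319 mrad


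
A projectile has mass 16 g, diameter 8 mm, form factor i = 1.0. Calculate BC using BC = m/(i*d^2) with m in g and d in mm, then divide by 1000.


BC = m/(i*d^2*1000) = 16/(1.0 * 8^2 * 1000) = 0.00025

0.00025


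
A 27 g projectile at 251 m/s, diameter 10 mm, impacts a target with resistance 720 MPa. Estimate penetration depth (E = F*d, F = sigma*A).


A = pi*(d/2)^2 = pi*(10/2)^2 = 78.5398 mm^2
E = 0.5*m*v^2 = 0.5*0.027*251^2 = 850.514 J
depth = E/(sigma*A) = 850.514 J / (720 MPa * 78.5398 mm^2) = 850.514/(720 * 78.5398) m = 0.0150404 m ≈ 15.04 mm

15.04 mm


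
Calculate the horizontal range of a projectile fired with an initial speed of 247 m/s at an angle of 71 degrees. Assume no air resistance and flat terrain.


R = v0^2 * sin(2*theta) / g = 247^2 * sin(2*71°) / 9.81 = 3829 m

3829 m


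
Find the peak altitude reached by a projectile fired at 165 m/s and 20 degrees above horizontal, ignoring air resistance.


H = (v0*sin(theta))^2 / (2g) = (165*sin(20°))^2 / (2*9.81) = 162.3 m

162.3 m


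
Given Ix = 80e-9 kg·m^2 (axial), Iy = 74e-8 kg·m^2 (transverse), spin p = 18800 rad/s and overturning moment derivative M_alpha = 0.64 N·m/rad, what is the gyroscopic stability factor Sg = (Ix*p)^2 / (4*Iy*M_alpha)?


Sg = Ix^2 * p^2 / (4 * Iy * M_alpha) = (80e-9)^2 * 18800^2 / (4 * 74e-8 * 0.64) = 1.194

1.194


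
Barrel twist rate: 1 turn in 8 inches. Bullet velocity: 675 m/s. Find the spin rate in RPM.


twist_m = 8*0.0254 = 0.2032 m
spin = v/twist = 675/0.2032 = 3321.85 rev/s
RPM = spin*60 = 3321.85*60 ≈ 199311 RPM

199311 RPM


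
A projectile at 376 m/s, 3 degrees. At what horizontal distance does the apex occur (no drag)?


R = v0^2*sin(2*theta)/g = 376^2*sin(2*3°)/9.81 = 1506.4 m
apex_dist = R/2 = 1506.4/2 = 753.2 m

753.2 m


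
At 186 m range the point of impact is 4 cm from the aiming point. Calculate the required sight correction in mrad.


1 mrad subtends 1 cm per 10 m of range, so adj = error_cm / (dist_m / 10) = 4 / (186/10) = 0.2151 mrad

0.2151 mrad


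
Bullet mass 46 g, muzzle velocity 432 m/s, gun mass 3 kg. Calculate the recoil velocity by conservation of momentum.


v_recoil = m_p * v_p / m_gun = 0.046 * 432 / 3 = 6.624 m/s

6.624 m/s


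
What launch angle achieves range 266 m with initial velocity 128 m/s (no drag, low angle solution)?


sin(2*theta) = R*g/v0^2 = 266*9.81/128^2 = 0.159269, theta = arcsin(0.159269)/2 = 4.582°

4.582 degrees


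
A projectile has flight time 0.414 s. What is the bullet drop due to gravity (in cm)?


drop = 0.5*g*t^2 = 0.5*9.81*0.414^2 = 0.840697 m ≈ 84.07 cm

84.07 cm


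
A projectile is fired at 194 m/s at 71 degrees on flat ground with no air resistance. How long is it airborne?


T = 2*v0*sin(theta)/g = 2*194*sin(71°)/9.81 = 37.4 s

37.4 s


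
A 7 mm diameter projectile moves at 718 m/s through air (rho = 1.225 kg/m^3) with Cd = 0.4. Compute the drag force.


A = pi*(d/2)^2 = pi*(7/2000)^2 = 3.84845e-05 m^2
Fd = 0.5*Cd*rho*A*v^2 = 0.5*0.4*1.225*3.84845e-05*718^2 = 4.861 N

4.861 N


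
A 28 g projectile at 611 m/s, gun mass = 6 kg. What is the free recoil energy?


v_r = m_p*v_p/m_gun = 0.028*611/6 = 2.85133 m/s, E_r = 0.5*m_gun*v_r^2 = 0.5*6*2.85133^2 = 24.39 J

24.39 J


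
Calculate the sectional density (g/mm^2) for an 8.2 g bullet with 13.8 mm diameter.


SD = m/d^2 = 8.2/13.8^2 = 0.04306 g/mm^2

0.04306 g/mm^2


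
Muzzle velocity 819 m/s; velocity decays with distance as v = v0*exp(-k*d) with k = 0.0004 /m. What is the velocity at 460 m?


v = v0*exp(-k*d) = 819*exp(-0.0004*460) = 681.4 m/s

681.4 m/s


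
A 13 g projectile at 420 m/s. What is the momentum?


p = m*v = 0.013*420 = 5.46 kg·m/s

5.46 kg·m/s


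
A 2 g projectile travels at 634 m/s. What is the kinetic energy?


E = 0.5*m*v^2 = 0.5*0.002*634^2 = 402 J

402 J


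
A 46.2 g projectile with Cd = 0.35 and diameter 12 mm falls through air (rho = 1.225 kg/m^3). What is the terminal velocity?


A = pi*(d/2)^2 = pi*(12/2000)^2 = 1.13097e-04 m^2
vt = sqrt(2mg/(Cd*rho*A)) = sqrt(2*0.0462*9.81/(0.35 * 1.225 * 1.13097e-04)) = 136.7 m/s

136.7 m/s


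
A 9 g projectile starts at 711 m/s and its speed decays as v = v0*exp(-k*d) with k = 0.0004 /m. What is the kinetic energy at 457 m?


v = v0*exp(-k*d) = 711*exp(-0.0004*457) = 592.217 m/s
E = 0.5*m*v^2 = 0.5*0.009*592.217^2 = 1578 J

1578 J


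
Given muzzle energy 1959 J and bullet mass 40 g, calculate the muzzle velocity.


v = sqrt(2*E/m) = sqrt(2*1959/0.04) = 313 m/s

313 m/s


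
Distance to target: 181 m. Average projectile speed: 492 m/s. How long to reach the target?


t = d/v = 181/492 = 0.3679 s

0.3679 s


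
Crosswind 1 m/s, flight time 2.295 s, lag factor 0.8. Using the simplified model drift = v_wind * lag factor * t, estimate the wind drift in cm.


drift = v_wind * lag * t = 1 * 0.8 * 2.295 = 1.836 m ≈ 183.6 cm

183.6 cm


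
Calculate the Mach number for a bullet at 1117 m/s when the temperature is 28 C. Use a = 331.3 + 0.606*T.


a = 331.3 + 0.606*(28) = 348.268 m/s
M = v/a = 1117/348.268 = 3.207

3.207


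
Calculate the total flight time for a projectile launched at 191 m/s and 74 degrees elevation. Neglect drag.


T = 2*v0*sin(theta)/g = 2*191*sin(74°)/9.81 = 37.43 s

37.43 s


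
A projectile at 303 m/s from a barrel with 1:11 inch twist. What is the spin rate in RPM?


twist_m = 11*0.0254 = 0.2794 m
spin = v/twist = 303/0.2794 = 1084.467 rev/s
RPM = spin*60 = 1084.467*60 ≈ 65068 RPM

65068 RPM


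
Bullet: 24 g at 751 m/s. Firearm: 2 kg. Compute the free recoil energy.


v_r = m_p*v_p/m_gun = 0.024*751/2 = 9.012 m/s, E_r = 0.5*m_gun*v_r^2 = 0.5*2*9.012^2 = 81.22 J

81.22 J


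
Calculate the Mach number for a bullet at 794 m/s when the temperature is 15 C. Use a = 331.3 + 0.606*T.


a = 331.3 + 0.606*(15) = 340.39 m/s
M = v/a = 794/340.39 = 2.333

2.333


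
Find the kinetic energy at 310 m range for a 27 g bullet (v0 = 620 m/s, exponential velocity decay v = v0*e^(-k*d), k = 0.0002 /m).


v = v0*exp(-k*d) = 620*exp(-0.0002*310) = 582.727 m/s
E = 0.5*m*v^2 = 0.5*0.027*582.727^2 = 4584 J

4584 J


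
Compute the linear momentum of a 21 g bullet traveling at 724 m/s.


p = m*v = 0.021*724 = 15.2 kg·m/s

15.2 kg·m/s


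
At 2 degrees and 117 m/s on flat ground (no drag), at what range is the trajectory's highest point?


R = v0^2*sin(2*theta)/g = 117^2*sin(2*2°)/9.81 = 97.3391 m
apex_dist = R/2 = 97.3391/2 = 48.67 m

48.67 m


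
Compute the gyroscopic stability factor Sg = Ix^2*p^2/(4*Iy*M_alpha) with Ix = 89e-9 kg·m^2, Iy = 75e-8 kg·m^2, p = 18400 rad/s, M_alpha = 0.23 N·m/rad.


Sg = Ix^2 * p^2 / (4 * Iy * M_alpha) = (89e-9)^2 * 18400^2 / (4 * 75e-8 * 0.23) = 3.887

3.887


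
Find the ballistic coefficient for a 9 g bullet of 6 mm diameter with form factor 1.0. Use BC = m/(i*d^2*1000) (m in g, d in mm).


BC = m/(i*d^2*1000) = 9/(1.0 * 6^2 * 1000) = 0.00025

0.00025


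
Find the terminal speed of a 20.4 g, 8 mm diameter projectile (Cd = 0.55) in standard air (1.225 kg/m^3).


A = pi*(d/2)^2 = pi*(8/2000)^2 = 5.02655e-05 m^2
vt = sqrt(2mg/(Cd*rho*A)) = sqrt(2*0.0204*9.81/(0.55 * 1.225 * 5.02655e-05)) = 108.7 m/s

108.7 m/s


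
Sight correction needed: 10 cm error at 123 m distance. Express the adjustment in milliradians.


1 mrad subtends 1 cm per 10 m of range, so adj = error_cm / (dist_m / 10) = 10 / (123/10) = 0.813 mrad

0.813 mrad


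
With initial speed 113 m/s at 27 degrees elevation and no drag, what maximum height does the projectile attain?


H = (v0*sin(theta))^2 / (2g) = (113*sin(27°))^2 / (2*9.81) = 134.1 m

134.1 m


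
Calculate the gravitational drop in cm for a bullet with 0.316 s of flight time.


drop = 0.5*g*t^2 = 0.5*9.81*0.316^2 = 0.489794 m ≈ 48.98 cm

48.98 cm


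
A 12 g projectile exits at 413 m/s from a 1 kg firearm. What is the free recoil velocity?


v_recoil = m_p * v_p / m_gun = 0.012 * 413 / 1 = 4.956 m/s

4.956 m/s


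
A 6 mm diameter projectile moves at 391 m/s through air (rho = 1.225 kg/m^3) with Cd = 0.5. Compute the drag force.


A = pi*(d/2)^2 = pi*(6/2000)^2 = 2.82743e-05 m^2
Fd = 0.5*Cd*rho*A*v^2 = 0.5*0.5*1.225*2.82743e-05*391^2 = 1.324 N

1.324 N


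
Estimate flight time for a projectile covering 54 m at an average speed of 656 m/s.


t = d/v = 54/656 = 0.08232 s

0.08232 s


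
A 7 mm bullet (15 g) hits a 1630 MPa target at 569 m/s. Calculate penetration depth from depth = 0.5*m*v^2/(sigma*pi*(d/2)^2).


A = pi*(d/2)^2 = pi*(7/2)^2 = 38.4845 mm^2
E = 0.5*m*v^2 = 0.5*0.015*569^2 = 2428.21 J
depth = E/(sigma*A) = 2428.21 J / (1630 MPa * 38.4845 mm^2) = 2428.21/(1630 * 38.4845) m = 0.038709 m ≈ 38.71 mm

38.71 mm


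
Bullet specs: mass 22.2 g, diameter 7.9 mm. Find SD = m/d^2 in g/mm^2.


SD = m/d^2 = 22.2/7.9^2 = 0.3557 g/mm^2

0.3557 g/mm^2


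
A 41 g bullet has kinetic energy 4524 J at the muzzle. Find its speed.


v = sqrt(2*E/m) = sqrt(2*4524/0.041) = 469.8 m/s

469.8 m/s


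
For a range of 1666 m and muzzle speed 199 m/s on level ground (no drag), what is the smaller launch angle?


sin(2*theta) = R*g/v0^2 = 1666*9.81/199^2 = 0.412703, theta = arcsin(0.412703)/2 = 12.19°

12.19 degrees
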